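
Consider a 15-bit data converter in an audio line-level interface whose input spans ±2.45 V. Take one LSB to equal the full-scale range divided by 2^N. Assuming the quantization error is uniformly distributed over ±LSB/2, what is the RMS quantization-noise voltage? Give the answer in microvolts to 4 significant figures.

43.17 µV

Span: 2.45 V − (-2.45 V) = 4.9 V.
LSB = 4.9 V / 2^15 = 149.536 µV.
V_rms = LSB/√12 = 149.536 µV / √12 = 43.17 µV.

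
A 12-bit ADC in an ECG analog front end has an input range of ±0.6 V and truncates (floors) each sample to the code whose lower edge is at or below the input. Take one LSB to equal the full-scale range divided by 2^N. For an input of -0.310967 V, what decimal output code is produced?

Span: 0.6 V − (-0.6 V) = 1.2 V. LSB = 1.2 V / 2^12 ≈ 293.0 µV.
(V_in − V_min) × 2^12/range = (-0.310967 − (-0.6)) × 4096/1.2 = 986.566.
Floor → code = 986.

986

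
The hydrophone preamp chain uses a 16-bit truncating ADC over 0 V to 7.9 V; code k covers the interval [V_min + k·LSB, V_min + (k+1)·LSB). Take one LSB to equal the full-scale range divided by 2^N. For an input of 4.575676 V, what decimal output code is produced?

37958

Range is 7.9 V. LSB = 7.9 V / 2^16 ≈ 120.5 µV.
V_in − V_min = 4.575676 − (0) = 4.575676 V.
Divide by LSB: 4.575676 × 65536/7.9 = 37958.4180.
Truncating gives code 37958.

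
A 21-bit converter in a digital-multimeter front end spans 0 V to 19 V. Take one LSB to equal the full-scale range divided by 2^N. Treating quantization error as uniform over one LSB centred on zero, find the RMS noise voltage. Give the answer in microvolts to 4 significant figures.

2.615 µV

V_FS = 19 V.
LSB = 19 V ÷ 2^21 = 19/2097152 V = 9.05991 µV.
RMS of a uniform error over width LSB is LSB/√12 = 2.615 µV.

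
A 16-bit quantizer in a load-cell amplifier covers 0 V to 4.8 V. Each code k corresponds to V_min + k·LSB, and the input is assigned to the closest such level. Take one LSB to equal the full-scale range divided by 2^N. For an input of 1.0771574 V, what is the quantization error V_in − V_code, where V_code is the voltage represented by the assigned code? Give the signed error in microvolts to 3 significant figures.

Span = 4.8 V. LSB = 4.8 V / 2^16 ≈ 73.24 µV.
(V_in − V_min)/LSB = (1.0771574 − (0)) × 65536/4.8 = 14706.7890 → nearest code k = 14707.
Reconstructed level: 0 + 14707 × 4.8/65536 V = 1.0771728516 V.
e = 1.0771574 − (1.0771728516) = −15.5 µV.

−15.5 µV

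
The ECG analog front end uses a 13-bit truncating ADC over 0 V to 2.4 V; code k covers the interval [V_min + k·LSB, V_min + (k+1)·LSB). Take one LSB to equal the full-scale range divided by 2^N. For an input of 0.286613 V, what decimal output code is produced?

Span = 2.4 V. LSB = 2.4 V / 2^13 ≈ 293.0 µV.
code = ⌊(V_in − V_min)/LSB⌋ = ⌊(V_in − V_min) × 2^13 / range⌋
     = ⌊(0.286613 − (0)) × 8192 / 2.4⌋ = ⌊0.286613 × 8192/2.4⌋
     = ⌊978.306⌋ = 978.

978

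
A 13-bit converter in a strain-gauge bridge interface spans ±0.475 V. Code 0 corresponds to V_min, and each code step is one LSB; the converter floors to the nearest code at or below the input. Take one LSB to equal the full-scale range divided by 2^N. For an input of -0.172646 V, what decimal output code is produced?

Range = 0.475 − (-0.475) = 0.95 V. LSB = 0.95 V / 2^13 ≈ 116.0 µV.
code = ⌊(V_in − V_min)/LSB⌋ = ⌊(V_in − V_min) × 2^13 / range⌋
     = ⌊(-0.172646 − (-0.475)) × 8192 / 0.95⌋ = ⌊0.302354 × 8192/0.95⌋
     = ⌊2607.246⌋ = 2607.

2607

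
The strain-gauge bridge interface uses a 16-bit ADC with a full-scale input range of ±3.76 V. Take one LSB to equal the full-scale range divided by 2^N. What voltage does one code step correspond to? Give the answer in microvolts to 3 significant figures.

115 µV

The full-scale span is 3.76 − (-3.76) = 7.52 V.
There are 2^16 = 65536 steps.
LSB = 7.52 V / 2^16 = 115 µV.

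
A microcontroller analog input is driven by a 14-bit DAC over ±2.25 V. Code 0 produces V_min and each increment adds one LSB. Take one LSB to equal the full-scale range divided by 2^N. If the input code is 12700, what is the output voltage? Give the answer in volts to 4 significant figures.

1.238 V

Range = 2.25 − (-2.25) = 4.5 V. LSB = 4.5 V / 2^14.
V_out = -2.25 + 12700 × (4.5/16384) V
      = -2.25 + 3.48816 = 1.23816 V.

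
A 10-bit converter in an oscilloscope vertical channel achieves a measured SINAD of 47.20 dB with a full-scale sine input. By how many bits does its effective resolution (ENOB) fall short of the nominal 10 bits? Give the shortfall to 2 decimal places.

2.45 bits

N_eff = (47.20 − 1.76)/6.02 = 7.5482 bits.
10 − 7.5482 = 2.45 bits below nominal.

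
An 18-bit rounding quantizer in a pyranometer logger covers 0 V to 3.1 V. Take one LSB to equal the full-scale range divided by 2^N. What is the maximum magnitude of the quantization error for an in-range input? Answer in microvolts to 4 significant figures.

5.913 µV

Span = 3.1 V.
LSB = 3.1 V ÷ 2^18 = 3.1/262144 V = 11.8256 µV.
|e|_max = LSB/2 = 5.913 µV.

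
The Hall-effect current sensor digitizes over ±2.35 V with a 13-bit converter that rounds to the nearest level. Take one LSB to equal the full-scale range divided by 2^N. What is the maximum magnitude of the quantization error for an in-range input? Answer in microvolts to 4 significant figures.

Full-scale range = 2.35 V − (-2.35 V) = 4.7 V.
Step size = 4.7/8192 V = 0.573730 mV.
|e|_max = LSB/2 = 286.9 µV.

286.9 µV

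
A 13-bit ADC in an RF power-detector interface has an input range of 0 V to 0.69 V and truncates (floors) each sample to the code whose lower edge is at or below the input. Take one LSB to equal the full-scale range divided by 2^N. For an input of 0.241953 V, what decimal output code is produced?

2872

Range is 0.69 V. LSB = 0.69 V / 2^13 ≈ 84.23 µV.
code = ⌊(V_in − V_min)/LSB⌋ = ⌊(V_in − V_min) × 2^13 / range⌋
     = ⌊(0.241953 − (0)) × 8192 / 0.69⌋ = ⌊0.241953 × 8192/0.69⌋
     = ⌊2872.578⌋ = 2872.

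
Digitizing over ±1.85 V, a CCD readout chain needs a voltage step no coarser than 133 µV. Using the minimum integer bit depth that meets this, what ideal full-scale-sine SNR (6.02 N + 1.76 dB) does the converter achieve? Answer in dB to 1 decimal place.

92.1 dB

Full-scale range = 1.85 V − (-1.85 V) = 3.7 V.
Levels needed ≥ 3.7/133 µV = 27820. 2^15 = 32768 suffices, so N_min = 15.
6.02(15) + 1.76 = 92.06 dB.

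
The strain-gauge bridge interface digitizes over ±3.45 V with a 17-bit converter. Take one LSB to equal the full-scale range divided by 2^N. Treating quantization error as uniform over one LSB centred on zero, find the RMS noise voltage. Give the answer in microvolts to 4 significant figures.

Full-scale range = 3.45 V − (-3.45 V) = 6.9 V.
Step size = 6.9/131072 V = 52.6428 µV.
RMS of a uniform error over width LSB is LSB/√12 = 15.20 µV.

15.20 µV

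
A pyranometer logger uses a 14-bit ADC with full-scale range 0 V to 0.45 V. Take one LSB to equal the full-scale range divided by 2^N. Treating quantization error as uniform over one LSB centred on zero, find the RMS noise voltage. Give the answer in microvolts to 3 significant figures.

Span = 0.45 V.
LSB = 0.45 V ÷ 2^14 = 0.45/16384 V = 27.466 µV.
RMS of a uniform error over width LSB is LSB/√12 = 7.93 µV.

7.93 µV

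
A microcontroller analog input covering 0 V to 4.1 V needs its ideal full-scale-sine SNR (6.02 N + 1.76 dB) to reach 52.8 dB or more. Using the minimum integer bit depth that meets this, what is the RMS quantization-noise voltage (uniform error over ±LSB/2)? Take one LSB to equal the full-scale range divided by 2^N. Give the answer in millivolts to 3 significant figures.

2.31 mV

Full-scale range = 4.1 V.
6.02 N + 1.76 ≥ 52.8 gives N ≥ 8.478, so the minimum integer is 9.
Step size = 4.1/512 V = 8.0078 mV.
σ_q = LSB/√12 = 8.0078 mV/3.4641 = 2.31 mV.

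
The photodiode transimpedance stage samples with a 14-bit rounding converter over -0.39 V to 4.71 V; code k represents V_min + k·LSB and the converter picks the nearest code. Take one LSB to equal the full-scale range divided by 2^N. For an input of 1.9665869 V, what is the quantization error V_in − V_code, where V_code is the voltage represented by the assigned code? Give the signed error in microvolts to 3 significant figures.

Range = 4.71 − (-0.39) = 5.1 V. LSB = 5.1 V / 2^14 ≈ 311.3 µV.
(1.9665869 − (-0.39)) / LSB = 2.3565869 × 16384/5.1 = 7570.6509. Nearest integer: k = 7571.
Reconstructed level: -0.39 + 7571 × 5.1/16384 V = 1.9666955566 V.
e = 1.9665869 − (1.9666955566) = −109 µV.

−109 µV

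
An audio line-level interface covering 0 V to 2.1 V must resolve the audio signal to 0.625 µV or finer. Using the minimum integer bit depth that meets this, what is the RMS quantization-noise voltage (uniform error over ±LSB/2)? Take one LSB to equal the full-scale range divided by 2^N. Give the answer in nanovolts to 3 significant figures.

Span = 2.1 V.
2.1 V / 0.625 µV = 3.360e6. Since 2^21 = 2097152 and 2^22 = 4194304, N = 22.
One LSB is 2.1 V / 4194304 = 0.50068 µV.
V_rms = LSB/√12 = 145 nV.

145 nV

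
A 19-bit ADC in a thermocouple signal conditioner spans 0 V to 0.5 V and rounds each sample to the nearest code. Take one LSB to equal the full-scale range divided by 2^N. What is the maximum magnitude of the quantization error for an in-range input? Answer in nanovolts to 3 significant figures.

477 nV

V_FS = 0.5 V.
LSB = 0.5 V / 2^19 = 0.95367 µV.
|e|_max = LSB/2 = 477 nV.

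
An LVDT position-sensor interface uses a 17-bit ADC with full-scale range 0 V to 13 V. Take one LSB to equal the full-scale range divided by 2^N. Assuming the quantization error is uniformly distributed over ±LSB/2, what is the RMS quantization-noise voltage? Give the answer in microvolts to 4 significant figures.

Range is 13 V.
LSB = 13 V / 2^17 = 99.1821 µV.
For a uniform distribution on [−LSB/2, +LSB/2], V_rms = LSB/√12 = 99.1821 µV/3.4641 = 28.63 µV.

28.63 µV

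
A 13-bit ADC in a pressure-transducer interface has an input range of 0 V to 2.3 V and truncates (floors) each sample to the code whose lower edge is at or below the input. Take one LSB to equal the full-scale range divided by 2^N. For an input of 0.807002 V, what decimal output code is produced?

Full-scale range = 2.3 V. LSB = 2.3 V / 2^13 ≈ 280.8 µV.
(V_in − V_min) × 2^13/range = (0.807002 − (0)) × 8192/2.3 = 2874.331.
Floor → code = 2874.

2874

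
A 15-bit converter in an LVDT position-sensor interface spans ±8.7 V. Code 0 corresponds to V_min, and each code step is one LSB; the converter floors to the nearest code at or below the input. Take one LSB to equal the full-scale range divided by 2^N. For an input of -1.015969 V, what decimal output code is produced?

Range = 8.7 − (-8.7) = 17.4 V. LSB = 17.4 V / 2^15 ≈ 0.5310 mV.
code = ⌊(V_in − V_min)/LSB⌋ = ⌊(V_in − V_min) × 2^15 / range⌋
     = ⌊(-1.015969 − (-8.7)) × 32768 / 17.4⌋ = ⌊7.684031 × 32768/17.4⌋
     = ⌊14470.708⌋ = 14470.

14470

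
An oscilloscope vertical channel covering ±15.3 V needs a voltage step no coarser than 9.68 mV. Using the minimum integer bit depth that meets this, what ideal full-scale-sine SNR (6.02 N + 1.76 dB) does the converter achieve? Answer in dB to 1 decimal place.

74.0 dB

The full-scale span is 15.3 − (-15.3) = 30.6 V.
Levels needed ≥ 30.6/9.68 mV = 3161. 2^12 = 4096 suffices, so N_min = 12.
Ideal SNR at N = 12: 6.02·12 + 1.76 = 74.0 dB.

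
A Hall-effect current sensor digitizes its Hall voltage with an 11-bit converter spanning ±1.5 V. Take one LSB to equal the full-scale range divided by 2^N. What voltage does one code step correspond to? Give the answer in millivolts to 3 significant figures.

Range = 1.5 − (-1.5) = 3 V.
There are 2^11 = 2048 steps.
Step size = 3/2048 V = 1.46 mV.

1.46 mV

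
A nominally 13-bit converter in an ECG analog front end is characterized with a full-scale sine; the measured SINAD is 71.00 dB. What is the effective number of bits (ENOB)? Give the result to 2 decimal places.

ENOB = (71.00 − 1.76)/6.02 = 11.5017 bits.

11.50 bits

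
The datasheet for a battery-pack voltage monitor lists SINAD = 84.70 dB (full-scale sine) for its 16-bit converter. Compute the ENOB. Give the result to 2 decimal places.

Inverting SNR = 6.02 N + 1.76: N_eff = (84.70 − 1.76)/6.02 = 13.7774.

13.78 bits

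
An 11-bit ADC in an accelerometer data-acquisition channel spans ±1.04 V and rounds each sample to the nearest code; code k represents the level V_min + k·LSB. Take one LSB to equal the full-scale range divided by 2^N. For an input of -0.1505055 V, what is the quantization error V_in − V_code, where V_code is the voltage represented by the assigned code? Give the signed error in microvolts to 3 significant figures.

Span: 1.04 V − (-1.04 V) = 2.08 V. LSB = 2.08 V / 2^11 ≈ 1.016 mV.
Position in LSBs: (-0.1505055 − (-1.04)) × 2048/2.08 = 875.8100; rounding gives k = 876.
V_code = -1.04 + (876/2048) × 2.08 = -0.1503125000 V.
V_in − V_code = -0.1505055 − (-0.1503125000) = −193 µV.

−193 µV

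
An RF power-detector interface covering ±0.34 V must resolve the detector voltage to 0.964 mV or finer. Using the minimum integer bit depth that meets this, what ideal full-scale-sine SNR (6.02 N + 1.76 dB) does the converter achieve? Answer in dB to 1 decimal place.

62.0 dB

Full-scale range = 0.34 V − (-0.34 V) = 0.68 V.
Required number of levels: 0.68/0.964 mV = 705.39; smallest N with 2^N ≥ that is 10.
SNR = 6.02 × 10 + 1.76 = 61.96 dB.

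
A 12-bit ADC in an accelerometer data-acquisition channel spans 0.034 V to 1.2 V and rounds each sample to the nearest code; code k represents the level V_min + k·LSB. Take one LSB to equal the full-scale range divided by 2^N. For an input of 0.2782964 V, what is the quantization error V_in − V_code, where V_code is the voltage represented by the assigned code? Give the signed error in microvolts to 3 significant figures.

The full-scale span is 1.2 − (0.034) = 1.166 V. LSB = 1.166 V / 2^12 ≈ 284.7 µV.
(V_in − V_min)/LSB = (0.2782964 − (0.034)) × 4096/1.166 = 858.1801 → nearest code k = 858.
V_code = 0.034 + (858/4096) × 1.166 = 0.2782451172 V.
e = 0.2782964 − (0.2782451172) = +51.3 µV.

+51.3 µV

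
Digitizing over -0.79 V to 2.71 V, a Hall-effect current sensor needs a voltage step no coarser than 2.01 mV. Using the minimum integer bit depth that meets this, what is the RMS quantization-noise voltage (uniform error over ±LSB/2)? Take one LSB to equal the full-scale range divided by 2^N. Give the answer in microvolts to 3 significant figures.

493 µV

Range = 2.71 − (-0.79) = 3.5 V.
Required number of levels: 3.5/2.01 mV = 1741.3; smallest N with 2^N ≥ that is 11.
LSB = 3.5 V / 2^11 = 1.7090 mV.
σ_q = LSB/√12 = 1.7090 mV/3.4641 = 493 µV.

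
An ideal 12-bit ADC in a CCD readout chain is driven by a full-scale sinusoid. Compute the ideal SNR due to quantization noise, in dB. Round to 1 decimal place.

For an ideal N-bit converter with full-scale sine input, SNR = 6.02 N + 1.76 dB. SNR = 6.02 × 12 + 1.76 = 72.24 + 1.76 = 74.00 dB.

74.0 dB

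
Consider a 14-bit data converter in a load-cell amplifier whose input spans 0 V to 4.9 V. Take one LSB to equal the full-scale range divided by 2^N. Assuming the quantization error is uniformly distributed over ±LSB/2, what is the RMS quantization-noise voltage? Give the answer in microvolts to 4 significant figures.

Range is 4.9 V.
LSB = 4.9 V / 2^14 = 299.072 µV.
RMS of a uniform error over width LSB is LSB/√12 = 86.33 µV.

86.33 µV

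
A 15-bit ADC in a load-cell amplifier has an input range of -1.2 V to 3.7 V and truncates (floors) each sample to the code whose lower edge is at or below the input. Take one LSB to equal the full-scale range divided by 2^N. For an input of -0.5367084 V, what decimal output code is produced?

Range = 3.7 − (-1.2) = 4.9 V. LSB = 4.9 V / 2^15 ≈ 149.5 µV.
(V_in − V_min) × 2^15/range = (-0.5367084 − (-1.2)) × 32768/4.9 = 4435.661.
Floor → code = 4435.

4435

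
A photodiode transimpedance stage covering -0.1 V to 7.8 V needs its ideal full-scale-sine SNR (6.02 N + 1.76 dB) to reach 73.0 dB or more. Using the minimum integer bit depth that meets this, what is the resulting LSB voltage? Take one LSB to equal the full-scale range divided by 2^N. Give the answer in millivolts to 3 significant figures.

Range = 7.8 − (-0.1) = 7.9 V.
Required N = ⌈(73.0 − 1.76)/6.02⌉ = ⌈11.834⌉ = 12.
One LSB is 7.9 V / 4096 = 1.93 mV.

1.93 mV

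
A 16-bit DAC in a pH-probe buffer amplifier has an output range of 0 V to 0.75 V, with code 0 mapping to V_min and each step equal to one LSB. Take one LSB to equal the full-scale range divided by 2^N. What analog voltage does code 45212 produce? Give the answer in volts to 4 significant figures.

0.5174 V

Full-scale range = 0.75 V. LSB = 0.75 V / 2^16.
V_out = 0 + 45212 × (0.75/65536) V
      = 0 + 0.517410 = 0.517410 V.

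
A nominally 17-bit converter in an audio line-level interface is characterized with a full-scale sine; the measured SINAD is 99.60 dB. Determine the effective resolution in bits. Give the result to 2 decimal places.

16.25 bits

(99.60 − 1.76) / 6.02 = 97.84/6.02 = 16.2525 effective bits.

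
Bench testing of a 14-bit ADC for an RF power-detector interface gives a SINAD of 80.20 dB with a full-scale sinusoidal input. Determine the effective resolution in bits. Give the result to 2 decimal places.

ENOB = (SINAD − 1.76) / 6.02 = (80.20 − 1.76) / 6.02 = 78.44 / 6.02 = 13.0299.

13.03 bits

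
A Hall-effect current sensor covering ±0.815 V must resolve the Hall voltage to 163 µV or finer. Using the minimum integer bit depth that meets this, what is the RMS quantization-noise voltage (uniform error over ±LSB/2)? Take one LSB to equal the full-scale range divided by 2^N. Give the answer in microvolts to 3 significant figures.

28.7 µV

Range = 0.815 − (-0.815) = 1.63 V.
1.63 V / 163 µV = 10000. Since 2^13 = 8192 and 2^14 = 16384, N = 14.
LSB = 1.63 V ÷ 2^14 = 1.63/16384 V = 99.487 µV.
V_rms = LSB/√12 = 28.7 µV.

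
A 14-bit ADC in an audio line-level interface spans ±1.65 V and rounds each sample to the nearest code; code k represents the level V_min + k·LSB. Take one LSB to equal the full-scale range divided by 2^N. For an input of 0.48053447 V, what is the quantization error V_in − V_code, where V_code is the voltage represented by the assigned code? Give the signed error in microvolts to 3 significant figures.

−44.1 µV

Full-scale range = 1.65 V − (-1.65 V) = 3.3 V. LSB = 3.3 V / 2^14 ≈ 201.4 µV.
(V_in − V_min)/LSB = (0.48053447 − (-1.65)) × 16384/3.3 = 10577.7808 → nearest code k = 10578.
V_code = V_min + k × range/2^14 = -1.65 + 10578 × 3.3/16384 = 0.48057861328 V.
V_in − V_code = 0.48053447 − (0.48057861328) = −44.1 µV.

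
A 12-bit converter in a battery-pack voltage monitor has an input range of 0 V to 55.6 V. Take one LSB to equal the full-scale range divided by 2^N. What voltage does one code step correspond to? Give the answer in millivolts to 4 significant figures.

13.57 mV

Span = 55.6 V.
Number of codes = 2^12 = 4096.
Step size = 55.6/4096 V = 13.57 mV.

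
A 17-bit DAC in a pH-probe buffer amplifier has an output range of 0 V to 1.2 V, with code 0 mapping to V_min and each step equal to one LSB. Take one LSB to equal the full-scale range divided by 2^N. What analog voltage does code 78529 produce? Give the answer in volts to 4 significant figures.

Full-scale range = 1.2 V. LSB = 1.2 V / 2^17.
Output = V_min + (78529/131072) × range = 0 + 0.599129 × 1.2 V
      = 0 V + 0.718954 V = 0.718954 V.

0.7190 V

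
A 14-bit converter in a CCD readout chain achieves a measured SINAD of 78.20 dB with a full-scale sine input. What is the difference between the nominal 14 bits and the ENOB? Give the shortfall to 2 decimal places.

N_eff = (78.20 − 1.76)/6.02 = 12.6977 bits.
Shortfall = 14 − 12.6977 = 1.3023 bits.

1.30 bits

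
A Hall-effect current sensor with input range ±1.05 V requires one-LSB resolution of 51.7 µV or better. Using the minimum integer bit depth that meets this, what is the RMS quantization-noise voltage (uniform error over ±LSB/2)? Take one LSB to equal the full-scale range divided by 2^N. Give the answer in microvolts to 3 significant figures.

9.25 µV

The full-scale span is 1.05 − (-1.05) = 2.1 V.
Levels needed ≥ 2.1/51.7 µV = 40620. 2^16 = 65536 suffices, so N_min = 16.
One LSB is 2.1 V / 65536 = 32.043 µV.
RMS noise = LSB/√12 = 9.25 µV.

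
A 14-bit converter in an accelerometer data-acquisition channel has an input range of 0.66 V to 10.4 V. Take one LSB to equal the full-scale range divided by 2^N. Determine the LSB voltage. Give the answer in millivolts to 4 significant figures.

0.5945 mV

Range = 10.4 − (0.66) = 9.74 V.
2^14 = 16384 levels.
LSB = 9.74 V / 2^14 = 0.5945 mV.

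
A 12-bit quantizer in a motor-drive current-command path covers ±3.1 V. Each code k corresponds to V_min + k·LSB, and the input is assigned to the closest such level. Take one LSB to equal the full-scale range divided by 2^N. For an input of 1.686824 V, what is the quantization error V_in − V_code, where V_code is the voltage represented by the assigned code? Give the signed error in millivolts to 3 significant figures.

Span: 3.1 V − (-3.1 V) = 6.2 V. LSB = 6.2 V / 2^12 ≈ 1.514 mV.
Position in LSBs: (1.686824 − (-3.1)) × 4096/6.2 = 3162.3921; rounding gives k = 3162.
V_code = V_min + k × range/2^12 = -3.1 + 3162 × 6.2/4096 = 1.686230469 V.
e = 1.686824 − (1.686230469) = +0.594 mV.

+0.594 mV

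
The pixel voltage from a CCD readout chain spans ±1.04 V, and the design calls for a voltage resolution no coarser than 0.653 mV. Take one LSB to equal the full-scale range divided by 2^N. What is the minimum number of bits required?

12 bits

Range = 1.04 − (-1.04) = 2.08 V.
Need 2^N ≥ 2.08 V / 0.653 mV = 3185 → N_min = 12.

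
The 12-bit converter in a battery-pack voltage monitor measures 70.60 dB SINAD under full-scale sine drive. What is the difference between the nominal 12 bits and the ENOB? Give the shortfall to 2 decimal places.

Effective bits = (70.60 − 1.76)/6.02 = 11.4352.
Lost resolution: 12 − 11.4352 = 0.5648 bits.

0.56 bits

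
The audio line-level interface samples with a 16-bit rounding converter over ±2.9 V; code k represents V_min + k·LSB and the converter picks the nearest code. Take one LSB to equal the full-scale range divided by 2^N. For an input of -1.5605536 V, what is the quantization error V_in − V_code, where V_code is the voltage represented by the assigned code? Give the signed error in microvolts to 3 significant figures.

−15.9 µV

The full-scale span is 2.9 − (-2.9) = 5.8 V. LSB = 5.8 V / 2^16 ≈ 88.50 µV.
Position in LSBs: (-1.5605536 − (-2.9)) × 65536/5.8 = 15134.8206; rounding gives k = 15135.
Reconstructed level: -2.9 + 15135 × 5.8/65536 V = -1.5605377197 V.
Error = V_in − V_code = -1.5605536 − (-1.5605377197) = −15.9 µV.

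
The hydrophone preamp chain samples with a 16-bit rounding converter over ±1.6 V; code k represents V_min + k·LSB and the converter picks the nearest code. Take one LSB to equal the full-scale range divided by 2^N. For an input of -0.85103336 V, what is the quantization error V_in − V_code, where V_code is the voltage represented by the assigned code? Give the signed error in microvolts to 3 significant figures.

−7.97 µV

Range = 1.6 − (-1.6) = 3.2 V. LSB = 3.2 V / 2^16 ≈ 48.83 µV.
(V_in − V_min)/LSB = (-0.85103336 − (-1.6)) × 65536/3.2 = 15338.8368 → nearest code k = 15339.
Reconstructed level: -1.6 + 15339 × 3.2/65536 V = -0.85102539063 V.
Error = V_in − V_code = -0.85103336 − (-0.85102539063) = −7.97 µV.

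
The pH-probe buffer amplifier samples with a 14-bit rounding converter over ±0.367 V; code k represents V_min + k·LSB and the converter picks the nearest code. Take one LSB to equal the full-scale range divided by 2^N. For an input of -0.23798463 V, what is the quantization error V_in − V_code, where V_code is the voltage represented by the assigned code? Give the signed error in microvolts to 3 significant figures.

−8.07 µV

Span: 0.367 V − (-0.367 V) = 0.734 V. LSB = 0.734 V / 2^14 ≈ 44.80 µV.
Position in LSBs: (-0.23798463 − (-0.367)) × 16384/0.734 = 2879.8199; rounding gives k = 2880.
V_code = -0.367 + (2880/16384) × 0.734 = -0.23797656250 V.
V_in − V_code = -0.23798463 − (-0.23797656250) = −8.07 µV.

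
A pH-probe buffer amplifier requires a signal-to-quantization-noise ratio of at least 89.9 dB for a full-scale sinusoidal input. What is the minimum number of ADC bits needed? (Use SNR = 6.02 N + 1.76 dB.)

15 bits

6.02 N + 1.76 ≥ 89.9 gives N ≥ 14.641, so the minimum integer is 15.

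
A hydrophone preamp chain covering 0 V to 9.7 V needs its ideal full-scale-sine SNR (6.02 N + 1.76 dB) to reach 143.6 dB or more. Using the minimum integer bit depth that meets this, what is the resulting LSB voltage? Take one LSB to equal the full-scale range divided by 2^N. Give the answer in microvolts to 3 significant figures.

Full-scale range = 9.7 V.
Required N = ⌈(143.6 − 1.76)/6.02⌉ = ⌈23.561⌉ = 24.
LSB = 9.7 V / 2^24 = 0.578 µV.

0.578 µV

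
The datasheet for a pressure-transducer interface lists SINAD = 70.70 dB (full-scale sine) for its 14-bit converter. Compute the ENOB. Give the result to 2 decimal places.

11.45 bits

ENOB = (70.70 − 1.76)/6.02 = 11.4518 bits.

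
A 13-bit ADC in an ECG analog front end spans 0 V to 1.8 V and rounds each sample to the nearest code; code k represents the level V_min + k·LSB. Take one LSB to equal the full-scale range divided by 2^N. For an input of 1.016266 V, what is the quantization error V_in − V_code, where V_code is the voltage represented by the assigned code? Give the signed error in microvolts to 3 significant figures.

+30.6 µV

V_FS = 1.8 V. LSB = 1.8 V / 2^13 ≈ 219.7 µV.
Position in LSBs: (1.016266 − (0)) × 8192/1.8 = 4625.1395; rounding gives k = 4625.
V_code = V_min + k × range/2^13 = 0 + 4625 × 1.8/8192 = 1.016235352 V.
Error = V_in − V_code = 1.016266 − (1.016235352) = +30.6 µV.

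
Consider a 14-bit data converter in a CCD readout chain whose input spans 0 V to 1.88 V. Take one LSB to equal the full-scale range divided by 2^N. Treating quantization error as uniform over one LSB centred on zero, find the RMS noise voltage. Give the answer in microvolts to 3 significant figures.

33.1 µV

V_FS = 1.88 V.
One LSB is 1.88 V / 16384 = 114.75 µV.
RMS of a uniform error over width LSB is LSB/√12 = 33.1 µV.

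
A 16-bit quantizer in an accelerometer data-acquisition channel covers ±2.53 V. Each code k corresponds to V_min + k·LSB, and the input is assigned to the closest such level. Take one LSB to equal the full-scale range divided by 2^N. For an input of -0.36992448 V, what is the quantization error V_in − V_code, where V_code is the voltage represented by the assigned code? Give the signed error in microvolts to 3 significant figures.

−13.9 µV

Range = 2.53 − (-2.53) = 5.06 V. LSB = 5.06 V / 2^16 ≈ 77.21 µV.
(-0.36992448 − (-2.53)) / LSB = 2.16007552 × 65536/5.06 = 27976.8200. Nearest integer: k = 27977.
V_code = -2.53 + (27977/65536) × 5.06 = -0.36991058350 V.
e = -0.36992448 − (-0.36991058350) = −13.9 µV.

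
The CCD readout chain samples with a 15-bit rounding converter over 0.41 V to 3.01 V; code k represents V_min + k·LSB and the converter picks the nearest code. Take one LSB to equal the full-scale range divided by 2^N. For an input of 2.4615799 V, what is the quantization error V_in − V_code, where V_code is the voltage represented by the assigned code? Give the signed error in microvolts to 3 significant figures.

Span: 3.01 V − (0.41 V) = 2.6 V. LSB = 2.6 V / 2^15 ≈ 79.35 µV.
Position in LSBs: (2.4615799 − (0.41)) × 32768/2.6 = 25856.2193; rounding gives k = 25856.
V_code = V_min + k × range/2^15 = 0.41 + 25856 × 2.6/32768 = 2.4615625000 V.
V_in − V_code = 2.4615799 − (2.4615625000) = +17.4 µV.

+17.4 µV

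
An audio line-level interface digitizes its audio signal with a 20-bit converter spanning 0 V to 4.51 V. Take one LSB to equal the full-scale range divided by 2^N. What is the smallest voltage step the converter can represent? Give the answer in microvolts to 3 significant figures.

4.30 µV

Span = 4.51 V.
There are 2^20 = 1048576 steps.
Step size = 4.51/1048576 V = 4.30 µV.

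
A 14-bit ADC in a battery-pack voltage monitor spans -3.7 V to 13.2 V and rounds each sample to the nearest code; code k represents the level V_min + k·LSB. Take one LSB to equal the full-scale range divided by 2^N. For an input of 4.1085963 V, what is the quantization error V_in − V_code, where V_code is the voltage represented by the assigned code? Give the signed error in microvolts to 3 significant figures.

+186 µV

Range = 13.2 − (-3.7) = 16.9 V. LSB = 16.9 V / 2^14 ≈ 1.031 mV.
(4.1085963 − (-3.7)) / LSB = 7.8085963 × 16384/16.9 = 7570.1800. Nearest integer: k = 7570.
V_code = V_min + k × range/2^14 = -3.7 + 7570 × 16.9/16384 = 4.1084106445 V.
Error = V_in − V_code = 4.1085963 − (4.1084106445) = +186 µV.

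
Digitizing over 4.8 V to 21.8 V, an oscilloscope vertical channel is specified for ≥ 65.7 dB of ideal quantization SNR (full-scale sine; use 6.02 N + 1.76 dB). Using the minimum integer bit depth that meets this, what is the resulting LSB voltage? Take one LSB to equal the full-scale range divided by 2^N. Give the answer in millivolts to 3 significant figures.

8.30 mV

The full-scale span is 21.8 − (4.8) = 17 V.
Required N = ⌈(65.7 − 1.76)/6.02⌉ = ⌈10.621⌉ = 11.
LSB = 17 V / 2^11 = 8.30 mV.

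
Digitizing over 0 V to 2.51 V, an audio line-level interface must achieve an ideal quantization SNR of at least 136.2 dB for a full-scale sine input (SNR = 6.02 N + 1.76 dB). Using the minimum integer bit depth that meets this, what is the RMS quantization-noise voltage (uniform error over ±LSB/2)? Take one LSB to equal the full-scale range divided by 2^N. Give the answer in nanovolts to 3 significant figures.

86.4 nV

Span = 2.51 V.
Solving 6.02 N ≥ 136.2 − 1.76: N ≥ 22.332. Round up → N = 23.
One LSB is 2.51 V / 8388608 = 299.22 nV.
V_rms = LSB/√12 = 86.4 nV.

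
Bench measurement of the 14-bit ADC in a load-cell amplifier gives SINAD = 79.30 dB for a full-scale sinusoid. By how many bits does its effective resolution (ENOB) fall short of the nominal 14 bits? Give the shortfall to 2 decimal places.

1.12 bits

Effective bits = (79.30 − 1.76)/6.02 = 12.8804.
Shortfall = 14 − 12.8804 = 1.1196 bits.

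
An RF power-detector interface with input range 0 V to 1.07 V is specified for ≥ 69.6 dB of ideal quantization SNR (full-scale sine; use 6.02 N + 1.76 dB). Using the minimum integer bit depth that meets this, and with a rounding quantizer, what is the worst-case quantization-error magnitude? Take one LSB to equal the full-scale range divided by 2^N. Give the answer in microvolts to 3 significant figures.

131 µV

Span = 1.07 V.
N ≥ (69.6 − 1.76)/6.02 = 11.269 → N_min = 12.
One LSB is 1.07 V / 4096 = 261.23 µV.
Max error for round-to-nearest is LSB/2 = 131 µV.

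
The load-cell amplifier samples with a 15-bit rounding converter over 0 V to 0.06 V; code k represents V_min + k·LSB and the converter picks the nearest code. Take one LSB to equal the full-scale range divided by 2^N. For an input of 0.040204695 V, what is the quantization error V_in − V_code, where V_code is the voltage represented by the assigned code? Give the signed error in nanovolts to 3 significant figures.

V_FS = 0.06 V. LSB = 0.06 V / 2^15 ≈ 1.831 µV.
Position in LSBs: (0.040204695 − (0)) × 32768/0.06 = 21957.1241; rounding gives k = 21957.
Reconstructed level: 0 + 21957 × 0.06/32768 V = 0.040204467773 V.
Error = V_in − V_code = 0.040204695 − (0.040204467773) = +227 nV.

+227 nV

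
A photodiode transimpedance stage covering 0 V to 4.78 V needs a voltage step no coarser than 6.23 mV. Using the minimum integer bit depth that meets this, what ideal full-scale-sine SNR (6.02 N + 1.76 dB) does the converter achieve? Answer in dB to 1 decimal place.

62.0 dB

V_FS = 4.78 V.
Required number of levels: 4.78/6.23 mV = 767.26; smallest N with 2^N ≥ that is 10.
SNR = 6.02 × 10 + 1.76 = 61.96 dB.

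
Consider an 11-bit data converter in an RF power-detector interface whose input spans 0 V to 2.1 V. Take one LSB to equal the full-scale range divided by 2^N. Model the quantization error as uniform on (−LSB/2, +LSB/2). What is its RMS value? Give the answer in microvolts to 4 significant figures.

Range is 2.1 V.
One LSB is 2.1 V / 2048 = 1.02539 mV.
V_rms = LSB/√12 = 1.02539 mV / √12 = 296.0 µV.

296.0 µV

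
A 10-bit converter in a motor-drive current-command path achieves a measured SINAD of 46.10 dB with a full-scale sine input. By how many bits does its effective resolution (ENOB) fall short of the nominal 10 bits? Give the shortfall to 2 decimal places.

2.63 bits

N_eff = (46.10 − 1.76)/6.02 = 7.3654 bits.
Lost resolution: 10 − 7.3654 = 2.6346 bits.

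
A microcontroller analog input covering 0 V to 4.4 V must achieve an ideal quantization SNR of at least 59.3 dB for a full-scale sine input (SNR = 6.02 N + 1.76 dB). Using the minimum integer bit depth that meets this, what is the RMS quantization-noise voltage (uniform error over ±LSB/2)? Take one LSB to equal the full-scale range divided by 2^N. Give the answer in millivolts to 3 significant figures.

Full-scale range = 4.4 V.
6.02 N + 1.76 ≥ 59.3 gives N ≥ 9.558, so the minimum integer is 10.
LSB = 4.4 V ÷ 2^10 = 4.4/1024 V = 4.2969 mV.
RMS noise = LSB/√12 = 1.24 mV.

1.24 mV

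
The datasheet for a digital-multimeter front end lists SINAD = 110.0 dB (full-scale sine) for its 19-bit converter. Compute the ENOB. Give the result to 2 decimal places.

Inverting SNR = 6.02 N + 1.76: N_eff = (110.0 − 1.76)/6.02 = 17.9801.

17.98 bits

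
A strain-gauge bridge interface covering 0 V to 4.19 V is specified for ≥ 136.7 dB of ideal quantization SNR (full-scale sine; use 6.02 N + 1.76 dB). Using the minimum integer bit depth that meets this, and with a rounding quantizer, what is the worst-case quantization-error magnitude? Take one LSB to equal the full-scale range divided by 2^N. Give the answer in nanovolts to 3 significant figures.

Full-scale range = 4.19 V.
6.02 N + 1.76 ≥ 136.7 gives N ≥ 22.415, so the minimum integer is 23.
LSB = 4.19 V / 2^23 = 499.49 nV.
Half an LSB is 250 nV.

250 nV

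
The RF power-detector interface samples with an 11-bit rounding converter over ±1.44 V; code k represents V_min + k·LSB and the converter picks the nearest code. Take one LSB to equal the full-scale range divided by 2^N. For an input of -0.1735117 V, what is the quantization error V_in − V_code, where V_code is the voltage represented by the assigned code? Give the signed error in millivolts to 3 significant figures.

Span: 1.44 V − (-1.44 V) = 2.88 V. LSB = 2.88 V / 2^11 ≈ 1.406 mV.
Position in LSBs: (-0.1735117 − (-1.44)) × 2048/2.88 = 900.6139; rounding gives k = 901.
V_code = V_min + k × range/2^11 = -1.44 + 901 × 2.88/2048 = -0.1729687500 V.
Error = V_in − V_code = -0.1735117 − (-0.1729687500) = −0.543 mV.

−0.543 mV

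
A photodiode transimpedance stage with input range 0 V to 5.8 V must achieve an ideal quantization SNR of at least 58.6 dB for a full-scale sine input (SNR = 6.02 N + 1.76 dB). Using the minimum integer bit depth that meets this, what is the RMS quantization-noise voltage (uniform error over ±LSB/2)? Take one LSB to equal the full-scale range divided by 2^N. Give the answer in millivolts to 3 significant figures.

1.64 mV

Span = 5.8 V.
6.02 N + 1.76 ≥ 58.6 gives N ≥ 9.442, so the minimum integer is 10.
LSB = 5.8 V ÷ 2^10 = 5.8/1024 V = 5.6641 mV.
RMS noise = LSB/√12 = 1.64 mV.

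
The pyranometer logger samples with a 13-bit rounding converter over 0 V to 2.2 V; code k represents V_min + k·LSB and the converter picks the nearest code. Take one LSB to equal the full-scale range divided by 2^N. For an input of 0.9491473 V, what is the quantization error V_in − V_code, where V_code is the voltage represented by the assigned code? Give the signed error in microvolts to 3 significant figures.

Span = 2.2 V. LSB = 2.2 V / 2^13 ≈ 268.6 µV.
(V_in − V_min)/LSB = (0.9491473 − (0)) × 8192/2.2 = 3534.2794 → nearest code k = 3534.
V_code = 0 + (3534/8192) × 2.2 = 0.9490722656 V.
e = 0.9491473 − (0.9490722656) = +75.0 µV.

+75.0 µV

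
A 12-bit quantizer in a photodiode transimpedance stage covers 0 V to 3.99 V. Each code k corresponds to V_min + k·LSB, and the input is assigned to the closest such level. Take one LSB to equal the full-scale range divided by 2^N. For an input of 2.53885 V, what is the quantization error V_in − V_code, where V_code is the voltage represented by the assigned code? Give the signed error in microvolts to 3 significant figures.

+290 µV

Range is 3.99 V. LSB = 3.99 V / 2^12 ≈ 0.9741 mV.
(2.53885 − (0)) / LSB = 2.53885 × 4096/3.99 = 2606.2981. Nearest integer: k = 2606.
V_code = V_min + k × range/2^12 = 0 + 2606 × 3.99/4096 = 2.538559570 V.
Error = V_in − V_code = 2.53885 − (2.538559570) = +290 µV.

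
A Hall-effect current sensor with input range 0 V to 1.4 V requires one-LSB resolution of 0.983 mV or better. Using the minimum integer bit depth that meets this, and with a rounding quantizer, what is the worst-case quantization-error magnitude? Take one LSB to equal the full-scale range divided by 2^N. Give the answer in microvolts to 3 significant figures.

342 µV

V_FS = 1.4 V.
Levels needed ≥ 1.4/0.983 mV = 1424. 2^11 = 2048 suffices, so N_min = 11.
LSB = 1.4 V / 2^11 = 0.68359 mV.
Max error for round-to-nearest is LSB/2 = 342 µV.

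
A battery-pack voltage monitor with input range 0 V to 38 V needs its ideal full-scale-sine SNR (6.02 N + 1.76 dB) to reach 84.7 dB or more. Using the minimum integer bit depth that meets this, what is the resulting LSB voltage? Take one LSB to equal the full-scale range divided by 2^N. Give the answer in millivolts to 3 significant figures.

2.32 mV

V_FS = 38 V.
N ≥ (84.7 − 1.76)/6.02 = 13.777 → N_min = 14.
One LSB is 38 V / 16384 = 2.32 mV.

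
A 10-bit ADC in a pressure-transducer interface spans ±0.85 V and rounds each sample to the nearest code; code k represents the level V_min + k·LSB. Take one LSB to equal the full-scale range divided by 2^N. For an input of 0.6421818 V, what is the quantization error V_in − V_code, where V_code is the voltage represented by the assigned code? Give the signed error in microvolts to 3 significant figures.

−299 µV

Range = 0.85 − (-0.85) = 1.7 V. LSB = 1.7 V / 2^10 ≈ 1.660 mV.
(V_in − V_min)/LSB = (0.6421818 − (-0.85)) × 1024/1.7 = 898.8201 → nearest code k = 899.
Reconstructed level: -0.85 + 899 × 1.7/1024 V = 0.6424804688 V.
e = 0.6421818 − (0.6424804688) = −299 µV.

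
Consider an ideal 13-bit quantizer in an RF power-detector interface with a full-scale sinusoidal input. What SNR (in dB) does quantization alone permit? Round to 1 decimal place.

80.0 dB

For an ideal N-bit converter with full-scale sine input, SNR = 6.02 N + 1.76 dB. SNR = 6.02 × 13 + 1.76 = 78.26 + 1.76 = 80.02 dB.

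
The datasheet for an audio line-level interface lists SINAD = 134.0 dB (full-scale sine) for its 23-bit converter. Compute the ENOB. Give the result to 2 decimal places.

21.97 bits

ENOB = (SINAD − 1.76) / 6.02 = (134.0 − 1.76) / 6.02 = 132.24 / 6.02 = 21.9668.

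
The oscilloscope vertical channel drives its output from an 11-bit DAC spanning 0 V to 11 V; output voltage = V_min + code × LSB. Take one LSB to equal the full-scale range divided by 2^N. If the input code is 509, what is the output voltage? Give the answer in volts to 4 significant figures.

2.734 V

Full-scale range = 11 V. LSB = 11 V / 2^11.
Output = V_min + (509/2048) × range = 0 + 0.248535 × 11 V
      = 0 + 2.73389 = 2.73389 V.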